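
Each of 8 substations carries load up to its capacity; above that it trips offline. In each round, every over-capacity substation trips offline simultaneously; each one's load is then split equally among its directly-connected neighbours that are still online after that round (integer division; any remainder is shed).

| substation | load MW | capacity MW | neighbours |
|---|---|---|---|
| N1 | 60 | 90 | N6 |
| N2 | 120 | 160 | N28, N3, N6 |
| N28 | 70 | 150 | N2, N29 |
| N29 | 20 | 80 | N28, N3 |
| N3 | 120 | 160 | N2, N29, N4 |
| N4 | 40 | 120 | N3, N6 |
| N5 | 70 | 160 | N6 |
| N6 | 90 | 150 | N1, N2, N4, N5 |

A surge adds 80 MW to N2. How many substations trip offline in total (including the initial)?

Round 1 — N2 at 200 > 160. N2 trips offline.
  N2 sheds 200 MW to N28, N3, N6: 66 each (2 lost).
    N28: 70+66 = 136 ≤ 150
    N3: 120+66 = 186 > 160
    N6: 90+66 = 156 > 150
Round 2 — N3, N6 trip offline.
  N3 sheds 186 MW to N29, N4: 93 each.
    N29: 20+93 = 113 > 80
    N4: 40+93 = 133 > 120
  N6 sheds 156 MW to N1, N4, N5: 52 each.
    N1: 60+52 = 112 > 90
    N4: 133+52 = 185 > 120
    N5: 70+52 = 122 ≤ 160
Round 3 — N1, N29, N4 trip offline.
  N1 sheds 112 MW: no online neighbours, lost.
  N29 sheds 113 MW to N28: 113 each.
    N28: 136+113 = 249 > 150
  N4 sheds 185 MW: no online neighbours, lost.
Round 4 — N28 trips offline.
  N28 sheds 249 MW: no online neighbours, lost.
No further trips.

7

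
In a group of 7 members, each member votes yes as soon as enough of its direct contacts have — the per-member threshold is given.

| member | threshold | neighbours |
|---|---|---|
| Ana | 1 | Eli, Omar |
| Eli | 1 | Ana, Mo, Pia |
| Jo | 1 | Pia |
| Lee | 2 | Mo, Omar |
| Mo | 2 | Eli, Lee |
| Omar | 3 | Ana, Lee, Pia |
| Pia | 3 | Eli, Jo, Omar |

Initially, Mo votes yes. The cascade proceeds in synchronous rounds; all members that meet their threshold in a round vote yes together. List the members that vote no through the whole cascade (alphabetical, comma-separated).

Jo, Lee, Omar, Pia

Round 1 — Mo votes yes (initial).
Round 2 — checking thresholds:
  Eli: 1 of 3 neighbours ≥ 1, votes yes.
  Lee: 1 of 2 neighbours < 2, below threshold.
Round 3 — checking thresholds:
  Ana: 1 of 2 neighbours ≥ 1, votes yes.
  Lee: 1 of 2 neighbours < 2, below threshold.
  Pia: 1 of 3 neighbours < 3, below threshold.
Round 4 — no new yes votes; cascade stops.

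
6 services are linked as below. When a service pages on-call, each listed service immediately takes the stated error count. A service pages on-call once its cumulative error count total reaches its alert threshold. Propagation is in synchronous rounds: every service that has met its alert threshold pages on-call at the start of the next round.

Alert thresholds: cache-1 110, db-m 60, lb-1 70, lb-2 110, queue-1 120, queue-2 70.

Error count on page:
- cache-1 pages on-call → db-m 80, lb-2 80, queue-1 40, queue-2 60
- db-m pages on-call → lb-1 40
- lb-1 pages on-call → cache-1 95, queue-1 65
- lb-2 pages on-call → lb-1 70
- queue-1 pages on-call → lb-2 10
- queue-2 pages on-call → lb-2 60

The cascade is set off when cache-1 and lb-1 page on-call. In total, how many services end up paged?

3

Round 1 — cache-1, lb-1 page on-call (initial).
  db-m: +80 → 80 ≥ 60
  lb-2: +80 → 80 < 110
  queue-1: +40+65 → 105 < 120
  queue-2: +60 → 60 < 70
Round 2 — db-m pages on-call.
No further pages.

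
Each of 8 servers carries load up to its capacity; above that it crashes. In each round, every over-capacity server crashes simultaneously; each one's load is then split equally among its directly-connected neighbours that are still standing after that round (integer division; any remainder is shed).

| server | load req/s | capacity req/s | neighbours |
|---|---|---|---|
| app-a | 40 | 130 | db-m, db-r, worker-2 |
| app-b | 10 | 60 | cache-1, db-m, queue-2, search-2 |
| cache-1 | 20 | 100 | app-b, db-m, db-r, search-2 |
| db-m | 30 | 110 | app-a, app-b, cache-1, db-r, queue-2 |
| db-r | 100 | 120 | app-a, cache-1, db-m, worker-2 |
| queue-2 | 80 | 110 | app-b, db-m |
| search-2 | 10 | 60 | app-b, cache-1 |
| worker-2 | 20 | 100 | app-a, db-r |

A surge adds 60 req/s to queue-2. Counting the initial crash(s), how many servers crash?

6

Round 1 — queue-2 at 140 > 110. queue-2 crashes.
  queue-2 sheds 140 req/s to app-b, db-m: 70 each.
    app-b: 10+70 = 80 > 60
    db-m: 30+70 = 100 ≤ 110
Round 2 — app-b crashes.
  app-b sheds 80 req/s to cache-1, db-m, search-2: 26 each (2 lost).
    cache-1: 20+26 = 46 ≤ 100
    db-m: 100+26 = 126 > 110
    search-2: 10+26 = 36 ≤ 60
Round 3 — db-m crashes.
  db-m sheds 126 req/s to app-a, cache-1, db-r: 42 each.
    app-a: 40+42 = 82 ≤ 130
    cache-1: 46+42 = 88 ≤ 100
    db-r: 100+42 = 142 > 120
Round 4 — db-r crashes.
  db-r sheds 142 req/s to app-a, cache-1, worker-2: 47 each (1 lost).
    app-a: 82+47 = 129 ≤ 130
    cache-1: 88+47 = 135 > 100
    worker-2: 20+47 = 67 ≤ 100
Round 5 — cache-1 crashes.
  cache-1 sheds 135 req/s to search-2: 135 each.
    search-2: 36+135 = 171 > 60
Round 6 — search-2 crashes.
  search-2 sheds 171 req/s: no online neighbours, lost.
No further crashes.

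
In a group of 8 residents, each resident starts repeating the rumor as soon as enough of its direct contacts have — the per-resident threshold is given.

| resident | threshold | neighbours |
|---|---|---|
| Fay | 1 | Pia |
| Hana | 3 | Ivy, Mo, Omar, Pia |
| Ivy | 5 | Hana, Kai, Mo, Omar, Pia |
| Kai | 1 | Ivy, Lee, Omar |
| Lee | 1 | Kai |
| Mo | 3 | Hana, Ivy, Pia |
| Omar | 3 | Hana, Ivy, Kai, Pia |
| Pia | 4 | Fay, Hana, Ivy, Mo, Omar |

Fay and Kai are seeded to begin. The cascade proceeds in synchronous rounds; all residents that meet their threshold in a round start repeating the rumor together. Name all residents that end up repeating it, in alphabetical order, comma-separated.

Round 1 — Fay, Kai start repeating the rumor (initial).
Round 2 — checking thresholds:
  Ivy: 1 of 5 neighbours < 5, not yet.
  Lee: 1 of 1 neighbours ≥ 1, starts repeating the rumor.
  Omar: 1 of 4 neighbours < 3, not yet.
  Pia: 1 of 5 neighbours < 4, not yet.
Round 3 — no new spreads; cascade stops.

Fay, Kai, Lee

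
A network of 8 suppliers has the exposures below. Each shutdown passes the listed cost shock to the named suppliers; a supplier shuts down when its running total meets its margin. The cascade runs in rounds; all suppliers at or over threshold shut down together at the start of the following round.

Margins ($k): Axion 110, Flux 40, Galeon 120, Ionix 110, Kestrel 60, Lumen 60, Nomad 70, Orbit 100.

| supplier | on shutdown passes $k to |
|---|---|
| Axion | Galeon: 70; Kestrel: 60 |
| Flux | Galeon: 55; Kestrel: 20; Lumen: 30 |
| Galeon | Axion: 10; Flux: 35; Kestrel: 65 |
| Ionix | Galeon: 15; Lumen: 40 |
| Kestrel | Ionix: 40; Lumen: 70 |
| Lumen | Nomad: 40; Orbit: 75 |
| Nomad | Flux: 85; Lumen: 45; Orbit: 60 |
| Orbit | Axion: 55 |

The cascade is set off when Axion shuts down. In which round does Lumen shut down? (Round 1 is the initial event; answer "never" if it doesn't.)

Round 1 — Axion shuts down (initial).
  Galeon: +70 → 70 < 120
  Kestrel: +60 → 60 ≥ 60
Round 2 — Kestrel shuts down.
  Ionix: +40 → 40 < 110
  Lumen: +70 → 70 ≥ 60
Round 3 — Lumen shuts down.
  Nomad: +40 → 40 < 70
  Orbit: +75 → 75 < 100
No further shutdowns.

3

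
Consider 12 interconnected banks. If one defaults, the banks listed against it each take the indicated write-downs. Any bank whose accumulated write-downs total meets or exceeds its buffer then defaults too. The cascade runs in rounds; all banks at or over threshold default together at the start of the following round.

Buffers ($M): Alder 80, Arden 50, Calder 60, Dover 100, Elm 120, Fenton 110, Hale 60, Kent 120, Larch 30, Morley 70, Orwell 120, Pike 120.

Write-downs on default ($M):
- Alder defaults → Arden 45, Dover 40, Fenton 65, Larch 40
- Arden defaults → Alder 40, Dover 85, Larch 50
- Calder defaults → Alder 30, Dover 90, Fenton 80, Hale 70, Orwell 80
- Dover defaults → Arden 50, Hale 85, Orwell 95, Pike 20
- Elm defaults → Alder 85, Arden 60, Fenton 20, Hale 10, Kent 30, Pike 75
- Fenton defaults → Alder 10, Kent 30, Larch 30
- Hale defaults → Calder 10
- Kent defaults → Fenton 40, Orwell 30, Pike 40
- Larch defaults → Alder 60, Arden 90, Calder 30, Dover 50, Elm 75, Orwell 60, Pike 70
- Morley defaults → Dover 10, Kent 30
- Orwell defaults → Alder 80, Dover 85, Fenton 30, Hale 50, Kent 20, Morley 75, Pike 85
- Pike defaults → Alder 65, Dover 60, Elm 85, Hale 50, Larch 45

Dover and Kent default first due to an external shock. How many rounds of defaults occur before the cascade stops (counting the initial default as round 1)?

Round 1 — Dover, Kent default (initial).
  Arden: +50 → 50 ≥ 50
  Fenton: +40 → 40 < 110
  Hale: +85 → 85 ≥ 60
  Orwell: +95+30 → 125 ≥ 120
  Pike: +20+40 → 60 < 120
Round 2 — Arden, Hale, Orwell default.
  Alder: +40+80 → 120 ≥ 80
  Calder: +10 → 10 < 60
  Fenton: +30 → 70 < 110
  Larch: +50 → 50 ≥ 30
  Morley: +75 → 75 ≥ 70
  Pike: +85 → 145 ≥ 120
Round 3 — Alder, Larch, Morley, Pike default.
  Calder: +30 → 40 < 60
  Elm: +75+85 → 160 ≥ 120
  Fenton: +65 → 135 ≥ 110
Round 4 — Elm, Fenton default.
No further defaults.

4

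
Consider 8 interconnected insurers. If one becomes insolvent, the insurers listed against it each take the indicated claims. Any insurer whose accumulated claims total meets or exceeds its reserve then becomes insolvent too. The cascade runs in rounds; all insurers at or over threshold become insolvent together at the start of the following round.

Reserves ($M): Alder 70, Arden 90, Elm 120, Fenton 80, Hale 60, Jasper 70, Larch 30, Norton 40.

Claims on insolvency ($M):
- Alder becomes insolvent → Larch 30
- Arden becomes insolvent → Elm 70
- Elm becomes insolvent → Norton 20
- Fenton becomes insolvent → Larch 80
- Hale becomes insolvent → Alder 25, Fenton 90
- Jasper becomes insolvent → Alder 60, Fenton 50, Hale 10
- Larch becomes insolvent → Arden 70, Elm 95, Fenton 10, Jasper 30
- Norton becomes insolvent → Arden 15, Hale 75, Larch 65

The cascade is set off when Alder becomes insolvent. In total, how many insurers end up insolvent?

Round 1 — Alder becomes insolvent (initial).
  Larch: +30 → 30 ≥ 30
Round 2 — Larch becomes insolvent.
  Arden: +70 → 70 < 90
  Elm: +95 → 95 < 120
  Fenton: +10 → 10 < 80
  Jasper: +30 → 30 < 70
No further insolvencies.

2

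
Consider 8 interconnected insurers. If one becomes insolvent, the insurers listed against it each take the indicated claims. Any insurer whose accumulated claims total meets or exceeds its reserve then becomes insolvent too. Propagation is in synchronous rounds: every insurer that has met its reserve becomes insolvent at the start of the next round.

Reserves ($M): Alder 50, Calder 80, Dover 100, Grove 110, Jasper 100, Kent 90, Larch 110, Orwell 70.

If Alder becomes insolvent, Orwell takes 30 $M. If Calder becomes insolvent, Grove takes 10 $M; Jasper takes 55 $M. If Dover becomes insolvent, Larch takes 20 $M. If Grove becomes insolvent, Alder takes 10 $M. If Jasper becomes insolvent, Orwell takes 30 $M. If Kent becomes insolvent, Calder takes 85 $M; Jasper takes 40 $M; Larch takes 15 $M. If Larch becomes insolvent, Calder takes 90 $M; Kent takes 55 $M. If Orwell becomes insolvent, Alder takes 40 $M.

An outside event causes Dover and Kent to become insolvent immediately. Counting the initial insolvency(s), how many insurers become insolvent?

3

Round 1 — Dover, Kent become insolvent (initial).
  Calder: +85 → 85 ≥ 80
  Jasper: +40 → 40 < 100
  Larch: +20+15 → 35 < 110
Round 2 — Calder becomes insolvent.
  Grove: +10 → 10 < 110
  Jasper: +55 → 95 < 100
No further insolvencies.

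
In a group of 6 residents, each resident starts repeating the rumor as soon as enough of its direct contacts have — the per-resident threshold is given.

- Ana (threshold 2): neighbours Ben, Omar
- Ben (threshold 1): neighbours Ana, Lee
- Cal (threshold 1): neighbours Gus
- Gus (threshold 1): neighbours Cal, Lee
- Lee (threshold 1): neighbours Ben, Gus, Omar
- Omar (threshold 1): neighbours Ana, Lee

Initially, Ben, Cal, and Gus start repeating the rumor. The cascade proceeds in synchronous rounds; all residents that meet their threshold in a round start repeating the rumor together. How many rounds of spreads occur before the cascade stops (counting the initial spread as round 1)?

Round 1 — Ben, Cal, Gus start repeating the rumor (initial).
Round 2 — checking thresholds:
  Ana: 1 of 2 neighbours < 2, below threshold.
  Lee: 2 of 3 neighbours ≥ 1, starts repeating the rumor.
Round 3 — checking thresholds:
  Ana: 1 of 2 neighbours < 2, below threshold.
  Omar: 1 of 2 neighbours ≥ 1, starts repeating the rumor.
Round 4 — checking thresholds:
  Ana: 2 of 2 neighbours ≥ 2, starts repeating the rumor.
Round 5 — no new spreads; cascade stops.

4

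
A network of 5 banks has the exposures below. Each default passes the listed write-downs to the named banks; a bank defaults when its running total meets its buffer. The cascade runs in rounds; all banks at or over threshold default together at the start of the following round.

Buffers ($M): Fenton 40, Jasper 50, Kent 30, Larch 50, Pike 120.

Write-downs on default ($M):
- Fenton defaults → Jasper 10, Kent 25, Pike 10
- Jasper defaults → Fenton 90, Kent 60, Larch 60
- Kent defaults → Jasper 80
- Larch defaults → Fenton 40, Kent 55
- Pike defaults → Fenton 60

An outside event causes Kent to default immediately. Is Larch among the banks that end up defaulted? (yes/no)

Round 1 — Kent defaults (initial).
  Jasper: +80 → 80 ≥ 50
Round 2 — Jasper defaults.
  Fenton: +90 → 90 ≥ 40
  Larch: +60 → 60 ≥ 50
Round 3 — Fenton, Larch default.
  Pike: +10 → 10 < 120
No further defaults.

yes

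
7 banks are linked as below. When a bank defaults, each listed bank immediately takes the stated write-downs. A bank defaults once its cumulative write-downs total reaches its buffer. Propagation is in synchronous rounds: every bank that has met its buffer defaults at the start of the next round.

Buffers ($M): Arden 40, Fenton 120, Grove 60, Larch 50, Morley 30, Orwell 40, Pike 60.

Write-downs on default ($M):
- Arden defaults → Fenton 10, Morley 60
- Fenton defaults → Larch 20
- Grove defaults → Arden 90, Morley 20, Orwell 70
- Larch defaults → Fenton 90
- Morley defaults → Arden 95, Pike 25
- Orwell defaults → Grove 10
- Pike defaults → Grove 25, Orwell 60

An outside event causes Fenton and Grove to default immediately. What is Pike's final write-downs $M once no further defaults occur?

Round 1 — Fenton, Grove default (initial).
  Arden: +90 → 90 ≥ 40
  Larch: +20 → 20 < 50
  Morley: +20 → 20 < 30
  Orwell: +70 → 70 ≥ 40
Round 2 — Arden, Orwell default.
  Morley: +60 → 80 ≥ 30
Round 3 — Morley defaults.
  Pike: +25 → 25 < 60
No further defaults.

25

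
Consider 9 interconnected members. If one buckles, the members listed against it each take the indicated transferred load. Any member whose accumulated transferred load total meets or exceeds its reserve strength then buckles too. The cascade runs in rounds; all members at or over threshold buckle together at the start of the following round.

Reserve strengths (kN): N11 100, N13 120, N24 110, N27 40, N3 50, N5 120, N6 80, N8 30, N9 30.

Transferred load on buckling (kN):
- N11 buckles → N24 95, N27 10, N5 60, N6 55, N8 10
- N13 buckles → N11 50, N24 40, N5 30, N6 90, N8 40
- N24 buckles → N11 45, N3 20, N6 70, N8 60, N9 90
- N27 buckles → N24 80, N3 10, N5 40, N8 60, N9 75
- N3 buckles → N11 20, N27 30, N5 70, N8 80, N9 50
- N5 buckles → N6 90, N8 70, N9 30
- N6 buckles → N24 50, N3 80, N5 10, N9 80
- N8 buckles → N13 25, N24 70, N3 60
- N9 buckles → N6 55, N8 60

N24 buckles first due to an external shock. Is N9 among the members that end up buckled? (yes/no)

yes

Round 1 — N24 buckles (initial).
  N11: +45 → 45 < 100
  N3: +20 → 20 < 50
  N6: +70 → 70 < 80
  N8: +60 → 60 ≥ 30
  N9: +90 → 90 ≥ 30
Round 2 — N8, N9 buckle.
  N13: +25 → 25 < 120
  N3: +60 → 80 ≥ 50
  N6: +55 → 125 ≥ 80
Round 3 — N3, N6 buckle.
  N11: +20 → 65 < 100
  N27: +30 → 30 < 40
  N5: +70+10 → 80 < 120
No further bucklings.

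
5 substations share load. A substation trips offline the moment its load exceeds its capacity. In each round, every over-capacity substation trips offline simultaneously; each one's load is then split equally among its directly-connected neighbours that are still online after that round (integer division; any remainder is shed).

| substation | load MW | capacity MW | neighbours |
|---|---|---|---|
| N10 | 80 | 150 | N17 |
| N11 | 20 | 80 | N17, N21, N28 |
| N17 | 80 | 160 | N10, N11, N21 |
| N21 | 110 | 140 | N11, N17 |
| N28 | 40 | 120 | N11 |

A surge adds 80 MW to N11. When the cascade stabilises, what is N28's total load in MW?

Round 1 — N11 at 100 > 80. N11 trips offline.
  N11 sheds 100 MW to N17, N21, N28: 33 each (1 lost).
    N17: 80+33 = 113 ≤ 160
    N21: 110+33 = 143 > 140
    N28: 40+33 = 73 ≤ 120
Round 2 — N21 trips offline.
  N21 sheds 143 MW to N17: 143 each.
    N17: 113+143 = 256 > 160
Round 3 — N17 trips offline.
  N17 sheds 256 MW to N10: 256 each.
    N10: 80+256 = 336 > 150
Round 4 — N10 trips offline.
  N10 sheds 336 MW: no online neighbours, lost.
No further trips.

73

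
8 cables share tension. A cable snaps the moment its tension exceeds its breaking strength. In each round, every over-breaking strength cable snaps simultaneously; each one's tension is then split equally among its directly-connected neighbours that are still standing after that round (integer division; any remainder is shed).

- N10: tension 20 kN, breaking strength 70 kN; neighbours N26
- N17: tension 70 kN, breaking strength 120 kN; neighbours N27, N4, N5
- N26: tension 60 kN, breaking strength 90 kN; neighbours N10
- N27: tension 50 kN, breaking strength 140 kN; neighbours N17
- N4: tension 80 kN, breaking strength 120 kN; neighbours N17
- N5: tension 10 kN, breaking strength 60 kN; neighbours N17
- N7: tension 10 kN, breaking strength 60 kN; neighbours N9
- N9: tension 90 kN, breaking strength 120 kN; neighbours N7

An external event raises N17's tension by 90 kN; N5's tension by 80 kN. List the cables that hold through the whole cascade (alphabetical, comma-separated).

Round 1 — N17 at 160 > 120; N5 at 90 > 60. N17, N5 snap.
  N17 sheds 160 kN to N27, N4: 80 each.
    N27: 50+80 = 130 ≤ 140
    N4: 80+80 = 160 > 120
  N5 sheds 90 kN: no online neighbours, lost.
Round 2 — N4 snaps.
  N4 sheds 160 kN: no online neighbours, lost.
No further breaks.

N10, N26, N27, N7, N9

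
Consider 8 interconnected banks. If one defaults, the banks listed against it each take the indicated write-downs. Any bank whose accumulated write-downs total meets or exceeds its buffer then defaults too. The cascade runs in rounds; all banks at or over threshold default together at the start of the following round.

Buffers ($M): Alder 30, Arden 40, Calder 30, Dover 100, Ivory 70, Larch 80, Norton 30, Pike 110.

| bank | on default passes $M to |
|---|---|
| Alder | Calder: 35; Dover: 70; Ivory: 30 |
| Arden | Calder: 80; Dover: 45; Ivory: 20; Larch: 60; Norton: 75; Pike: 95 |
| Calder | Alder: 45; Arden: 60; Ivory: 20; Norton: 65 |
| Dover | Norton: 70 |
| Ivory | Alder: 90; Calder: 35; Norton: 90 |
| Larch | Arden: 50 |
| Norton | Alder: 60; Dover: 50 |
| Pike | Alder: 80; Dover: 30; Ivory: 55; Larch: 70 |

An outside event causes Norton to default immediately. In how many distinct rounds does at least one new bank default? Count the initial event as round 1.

Round 1 — Norton defaults (initial).
  Alder: +60 → 60 ≥ 30
  Dover: +50 → 50 < 100
Round 2 — Alder defaults.
  Calder: +35 → 35 ≥ 30
  Dover: +70 → 120 ≥ 100
  Ivory: +30 → 30 < 70
Round 3 — Calder, Dover default.
  Arden: +60 → 60 ≥ 40
  Ivory: +20 → 50 < 70
Round 4 — Arden defaults.
  Ivory: +20 → 70 ≥ 70
  Larch: +60 → 60 < 80
  Pike: +95 → 95 < 110
Round 5 — Ivory defaults.
No further defaults.

5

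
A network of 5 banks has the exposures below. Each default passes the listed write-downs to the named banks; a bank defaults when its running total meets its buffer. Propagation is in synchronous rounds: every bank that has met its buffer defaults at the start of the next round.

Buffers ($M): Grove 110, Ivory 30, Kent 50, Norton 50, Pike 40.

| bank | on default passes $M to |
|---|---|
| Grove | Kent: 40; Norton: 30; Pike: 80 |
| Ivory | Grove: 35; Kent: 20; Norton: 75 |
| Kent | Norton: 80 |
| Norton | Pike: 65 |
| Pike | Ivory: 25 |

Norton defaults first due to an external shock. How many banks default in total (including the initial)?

2

Round 1 — Norton defaults (initial).
  Pike: +65 → 65 ≥ 40
Round 2 — Pike defaults.
  Ivory: +25 → 25 < 30
No further defaults.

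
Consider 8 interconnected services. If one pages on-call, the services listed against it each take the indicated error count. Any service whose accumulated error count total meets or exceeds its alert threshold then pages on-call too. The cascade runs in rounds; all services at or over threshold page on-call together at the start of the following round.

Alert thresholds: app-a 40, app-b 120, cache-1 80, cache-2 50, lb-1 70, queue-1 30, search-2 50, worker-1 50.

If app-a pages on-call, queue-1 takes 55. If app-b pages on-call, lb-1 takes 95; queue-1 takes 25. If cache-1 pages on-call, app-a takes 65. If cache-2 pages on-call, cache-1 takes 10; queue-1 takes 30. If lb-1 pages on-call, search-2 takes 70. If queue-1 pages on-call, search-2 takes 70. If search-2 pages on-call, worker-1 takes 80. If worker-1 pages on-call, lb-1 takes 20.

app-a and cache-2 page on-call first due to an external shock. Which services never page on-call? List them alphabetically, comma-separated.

app-b, cache-1, lb-1

Round 1 — app-a, cache-2 page on-call (initial).
  cache-1: +10 → 10 < 80
  queue-1: +55+30 → 85 ≥ 30
Round 2 — queue-1 pages on-call.
  search-2: +70 → 70 ≥ 50
Round 3 — search-2 pages on-call.
  worker-1: +80 → 80 ≥ 50
Round 4 — worker-1 pages on-call.
  lb-1: +20 → 20 < 70
No further pages.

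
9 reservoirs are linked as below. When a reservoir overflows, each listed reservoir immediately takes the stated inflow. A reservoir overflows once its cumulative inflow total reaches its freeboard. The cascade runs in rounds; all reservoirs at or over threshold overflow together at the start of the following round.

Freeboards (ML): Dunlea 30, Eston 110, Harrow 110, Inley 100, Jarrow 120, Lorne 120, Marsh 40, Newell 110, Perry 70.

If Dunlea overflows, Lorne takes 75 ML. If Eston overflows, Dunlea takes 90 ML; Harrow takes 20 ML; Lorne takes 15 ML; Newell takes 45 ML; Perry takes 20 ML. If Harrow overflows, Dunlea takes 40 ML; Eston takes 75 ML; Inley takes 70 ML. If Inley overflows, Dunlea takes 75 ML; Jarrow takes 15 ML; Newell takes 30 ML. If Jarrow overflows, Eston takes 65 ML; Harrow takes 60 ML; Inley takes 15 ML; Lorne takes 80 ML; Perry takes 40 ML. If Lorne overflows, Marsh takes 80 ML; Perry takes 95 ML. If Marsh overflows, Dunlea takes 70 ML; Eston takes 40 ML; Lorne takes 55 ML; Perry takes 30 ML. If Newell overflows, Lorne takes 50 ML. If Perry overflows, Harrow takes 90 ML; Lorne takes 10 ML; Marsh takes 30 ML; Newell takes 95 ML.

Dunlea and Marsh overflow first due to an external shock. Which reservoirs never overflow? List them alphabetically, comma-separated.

Eston, Harrow, Inley, Jarrow, Newell

Round 1 — Dunlea, Marsh overflow (initial).
  Eston: +40 → 40 < 110
  Lorne: +75+55 → 130 ≥ 120
  Perry: +30 → 30 < 70
Round 2 — Lorne overflows.
  Perry: +95 → 125 ≥ 70
Round 3 — Perry overflows.
  Harrow: +90 → 90 < 110
  Newell: +95 → 95 < 110
No further overflows.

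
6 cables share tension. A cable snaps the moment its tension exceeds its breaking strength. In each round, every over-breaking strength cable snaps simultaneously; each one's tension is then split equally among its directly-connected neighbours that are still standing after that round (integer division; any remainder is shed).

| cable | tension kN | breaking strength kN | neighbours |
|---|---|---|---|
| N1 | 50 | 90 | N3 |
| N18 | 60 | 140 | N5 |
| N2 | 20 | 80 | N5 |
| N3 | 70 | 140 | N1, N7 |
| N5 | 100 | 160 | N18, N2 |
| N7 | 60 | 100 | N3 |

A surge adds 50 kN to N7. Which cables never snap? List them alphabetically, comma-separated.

N18, N2, N5

Round 1 — N7 at 110 > 100. N7 snaps.
  N7 sheds 110 kN to N3: 110 each.
    N3: 70+110 = 180 > 140
Round 2 — N3 snaps.
  N3 sheds 180 kN to N1: 180 each.
    N1: 50+180 = 230 > 90
Round 3 — N1 snaps.
  N1 sheds 230 kN: no online neighbours, lost.
No further breaks.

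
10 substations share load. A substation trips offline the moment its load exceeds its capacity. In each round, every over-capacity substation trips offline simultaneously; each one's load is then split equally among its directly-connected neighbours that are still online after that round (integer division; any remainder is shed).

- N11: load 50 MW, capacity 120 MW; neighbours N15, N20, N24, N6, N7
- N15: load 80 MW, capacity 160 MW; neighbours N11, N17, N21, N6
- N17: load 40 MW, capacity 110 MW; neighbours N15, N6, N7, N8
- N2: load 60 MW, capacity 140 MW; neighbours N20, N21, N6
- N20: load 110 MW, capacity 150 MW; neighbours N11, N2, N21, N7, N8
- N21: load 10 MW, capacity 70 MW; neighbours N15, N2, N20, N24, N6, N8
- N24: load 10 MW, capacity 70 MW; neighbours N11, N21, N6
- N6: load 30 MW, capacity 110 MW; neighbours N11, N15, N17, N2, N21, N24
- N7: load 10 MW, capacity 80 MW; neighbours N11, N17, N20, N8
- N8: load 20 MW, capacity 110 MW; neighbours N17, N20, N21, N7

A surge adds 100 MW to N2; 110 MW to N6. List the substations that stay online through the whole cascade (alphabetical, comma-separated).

none

Round 1 — N2 at 160 > 140; N6 at 140 > 110. N2, N6 trip offline.
  N2 sheds 160 MW to N20, N21: 80 each.
    N20: 110+80 = 190 > 150
    N21: 10+80 = 90 > 70
  N6 sheds 140 MW to N11, N15, N17, N21, N24: 28 each.
    N11: 50+28 = 78 ≤ 120
    N15: 80+28 = 108 ≤ 160
    N17: 40+28 = 68 ≤ 110
    N21: 90+28 = 118 > 70
    N24: 10+28 = 38 ≤ 70
Round 2 — N20, N21 trip offline.
  N20 sheds 190 MW to N11, N7, N8: 63 each (1 lost).
    N11: 78+63 = 141 > 120
    N7: 10+63 = 73 ≤ 80
    N8: 20+63 = 83 ≤ 110
  N21 sheds 118 MW to N15, N24, N8: 39 each (1 lost).
    N15: 108+39 = 147 ≤ 160
    N24: 38+39 = 77 > 70
    N8: 83+39 = 122 > 110
Round 3 — N11, N24, N8 trip offline.
  N11 sheds 141 MW to N15, N7: 70 each (1 lost).
    N15: 147+70 = 217 > 160
    N7: 73+70 = 143 > 80
  N24 sheds 77 MW: no online neighbours, lost.
  N8 sheds 122 MW to N17, N7: 61 each.
    N17: 68+61 = 129 > 110
    N7: 143+61 = 204 > 80
Round 4 — N15, N17, N7 trip offline.
  N15 sheds 217 MW: no online neighbours, lost.
  N17 sheds 129 MW: no online neighbours, lost.
  N7 sheds 204 MW: no online neighbours, lost.
No further trips.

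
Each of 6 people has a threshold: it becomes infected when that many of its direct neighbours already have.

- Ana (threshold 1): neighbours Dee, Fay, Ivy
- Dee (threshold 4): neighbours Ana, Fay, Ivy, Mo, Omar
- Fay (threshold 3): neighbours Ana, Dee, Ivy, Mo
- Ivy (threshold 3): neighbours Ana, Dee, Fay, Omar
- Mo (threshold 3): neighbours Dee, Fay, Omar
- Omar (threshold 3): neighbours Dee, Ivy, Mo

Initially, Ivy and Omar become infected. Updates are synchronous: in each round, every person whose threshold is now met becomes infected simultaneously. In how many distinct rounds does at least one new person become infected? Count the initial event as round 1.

Round 1 — Ivy, Omar become infected (initial).
Round 2 — checking thresholds:
  Ana: 1 of 3 neighbours ≥ 1, becomes infected.
  Dee: 2 of 5 neighbours < 4, not yet.
  Fay: 1 of 4 neighbours < 3, not yet.
  Mo: 1 of 3 neighbours < 3, not yet.
Round 3 — no new infections; cascade stops.

2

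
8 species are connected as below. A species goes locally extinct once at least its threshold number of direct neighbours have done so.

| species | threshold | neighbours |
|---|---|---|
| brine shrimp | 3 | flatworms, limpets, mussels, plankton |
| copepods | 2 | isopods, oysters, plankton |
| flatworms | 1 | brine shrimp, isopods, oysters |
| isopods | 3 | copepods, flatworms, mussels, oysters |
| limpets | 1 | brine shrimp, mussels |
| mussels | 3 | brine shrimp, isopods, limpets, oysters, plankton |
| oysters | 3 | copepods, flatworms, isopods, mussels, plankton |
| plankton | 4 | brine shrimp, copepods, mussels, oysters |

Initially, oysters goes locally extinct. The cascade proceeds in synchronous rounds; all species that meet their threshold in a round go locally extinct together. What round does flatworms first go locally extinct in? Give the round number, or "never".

2

Round 1 — oysters goes locally extinct (initial).
Round 2 — checking thresholds:
  copepods: 1 of 3 neighbours < 2, below threshold.
  flatworms: 1 of 3 neighbours ≥ 1, goes locally extinct.
  isopods: 1 of 4 neighbours < 3, below threshold.
  mussels: 1 of 5 neighbours < 3, below threshold.
  plankton: 1 of 4 neighbours < 4, below threshold.
Round 3 — no new extinctions; cascade stops.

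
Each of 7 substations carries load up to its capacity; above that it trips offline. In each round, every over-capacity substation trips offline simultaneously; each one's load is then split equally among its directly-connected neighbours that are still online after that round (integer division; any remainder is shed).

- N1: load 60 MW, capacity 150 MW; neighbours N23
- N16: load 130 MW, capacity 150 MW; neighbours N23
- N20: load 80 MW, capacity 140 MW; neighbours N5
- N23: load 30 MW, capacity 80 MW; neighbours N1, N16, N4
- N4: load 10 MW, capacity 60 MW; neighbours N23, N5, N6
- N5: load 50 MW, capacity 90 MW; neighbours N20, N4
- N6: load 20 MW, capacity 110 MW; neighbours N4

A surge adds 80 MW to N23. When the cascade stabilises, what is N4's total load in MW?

Round 1 — N23 at 110 > 80. N23 trips offline.
  N23 sheds 110 MW to N1, N16, N4: 36 each (2 lost).
    N1: 60+36 = 96 ≤ 150
    N16: 130+36 = 166 > 150
    N4: 10+36 = 46 ≤ 60
Round 2 — N16 trips offline.
  N16 sheds 166 MW: no online neighbours, lost.
No further trips.

46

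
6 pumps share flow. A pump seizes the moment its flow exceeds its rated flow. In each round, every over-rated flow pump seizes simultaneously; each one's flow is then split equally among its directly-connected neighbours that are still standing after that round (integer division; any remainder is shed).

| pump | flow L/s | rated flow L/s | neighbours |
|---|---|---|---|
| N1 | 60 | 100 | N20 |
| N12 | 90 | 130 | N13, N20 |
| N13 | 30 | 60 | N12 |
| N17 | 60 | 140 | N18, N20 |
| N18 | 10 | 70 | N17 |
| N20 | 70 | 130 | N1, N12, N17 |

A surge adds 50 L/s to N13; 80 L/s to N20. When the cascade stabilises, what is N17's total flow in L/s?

110

Round 1 — N13 at 80 > 60; N20 at 150 > 130. N13, N20 seize.
  N13 sheds 80 L/s to N12: 80 each.
    N12: 90+80 = 170 > 130
  N20 sheds 150 L/s to N1, N12, N17: 50 each.
    N1: 60+50 = 110 > 100
    N12: 170+50 = 220 > 130
    N17: 60+50 = 110 ≤ 140
Round 2 — N1, N12 seize.
  N1 sheds 110 L/s: no online neighbours, lost.
  N12 sheds 220 L/s: no online neighbours, lost.
No further seizures.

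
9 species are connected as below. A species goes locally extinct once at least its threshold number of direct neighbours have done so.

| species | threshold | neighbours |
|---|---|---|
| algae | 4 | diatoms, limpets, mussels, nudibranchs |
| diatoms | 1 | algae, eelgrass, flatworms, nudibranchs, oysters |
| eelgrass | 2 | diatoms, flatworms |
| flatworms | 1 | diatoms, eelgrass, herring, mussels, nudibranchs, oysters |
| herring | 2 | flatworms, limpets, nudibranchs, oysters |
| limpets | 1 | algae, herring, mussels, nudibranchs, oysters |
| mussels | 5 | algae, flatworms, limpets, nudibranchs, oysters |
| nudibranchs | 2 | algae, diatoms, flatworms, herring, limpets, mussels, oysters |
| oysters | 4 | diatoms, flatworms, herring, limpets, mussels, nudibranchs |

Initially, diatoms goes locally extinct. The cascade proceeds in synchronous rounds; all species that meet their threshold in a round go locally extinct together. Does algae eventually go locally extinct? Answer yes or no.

Round 1 — diatoms goes locally extinct (initial).
Round 2 — checking thresholds:
  algae: 1 of 4 neighbours < 4, holds.
  eelgrass: 1 of 2 neighbours < 2, holds.
  flatworms: 1 of 6 neighbours ≥ 1, goes locally extinct.
  nudibranchs: 1 of 7 neighbours < 2, holds.
  oysters: 1 of 6 neighbours < 4, holds.
Round 3 — checking thresholds:
  algae: 1 of 4 neighbours < 4, holds.
  eelgrass: 2 of 2 neighbours ≥ 2, goes locally extinct.
  herring: 1 of 4 neighbours < 2, holds.
  mussels: 1 of 5 neighbours < 5, holds.
  nudibranchs: 2 of 7 neighbours ≥ 2, goes locally extinct.
  oysters: 2 of 6 neighbours < 4, holds.
Round 4 — checking thresholds:
  algae: 2 of 4 neighbours < 4, holds.
  herring: 2 of 4 neighbours ≥ 2, goes locally extinct.
  limpets: 1 of 5 neighbours ≥ 1, goes locally extinct.
  mussels: 2 of 5 neighbours < 5, holds.
  oysters: 3 of 6 neighbours < 4, holds.
Round 5 — checking thresholds:
  algae: 3 of 4 neighbours < 4, holds.
  mussels: 3 of 5 neighbours < 5, holds.
  oysters: 5 of 6 neighbours ≥ 4, goes locally extinct.
Round 6 — no new extinctions; cascade stops.

no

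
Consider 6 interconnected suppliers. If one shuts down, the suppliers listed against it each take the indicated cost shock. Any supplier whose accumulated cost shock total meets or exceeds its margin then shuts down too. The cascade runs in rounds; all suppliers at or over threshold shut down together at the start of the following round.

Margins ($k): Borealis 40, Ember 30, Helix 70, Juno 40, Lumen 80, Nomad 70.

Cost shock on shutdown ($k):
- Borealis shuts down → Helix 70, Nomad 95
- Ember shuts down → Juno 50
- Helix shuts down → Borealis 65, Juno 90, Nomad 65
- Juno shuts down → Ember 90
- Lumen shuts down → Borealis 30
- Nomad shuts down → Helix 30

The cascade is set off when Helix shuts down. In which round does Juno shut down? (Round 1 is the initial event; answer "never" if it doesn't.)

2

Round 1 — Helix shuts down (initial).
  Borealis: +65 → 65 ≥ 40
  Juno: +90 → 90 ≥ 40
  Nomad: +65 → 65 < 70
Round 2 — Borealis, Juno shut down.
  Ember: +90 → 90 ≥ 30
  Nomad: +95 → 160 ≥ 70
Round 3 — Ember, Nomad shut down.
No further shutdowns.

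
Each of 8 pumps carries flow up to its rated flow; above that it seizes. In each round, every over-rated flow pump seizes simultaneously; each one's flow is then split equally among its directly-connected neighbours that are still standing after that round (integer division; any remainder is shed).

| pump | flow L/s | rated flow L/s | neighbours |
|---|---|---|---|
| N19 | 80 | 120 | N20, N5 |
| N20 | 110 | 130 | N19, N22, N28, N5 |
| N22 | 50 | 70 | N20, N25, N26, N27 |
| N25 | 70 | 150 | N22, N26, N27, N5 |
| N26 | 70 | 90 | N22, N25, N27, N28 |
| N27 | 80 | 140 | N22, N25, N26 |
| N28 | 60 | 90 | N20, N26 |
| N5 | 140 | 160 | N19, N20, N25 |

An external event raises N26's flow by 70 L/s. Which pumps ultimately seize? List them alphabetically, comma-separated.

Round 1 — N26 at 140 > 90. N26 seizes.
  N26 sheds 140 L/s to N22, N25, N27, N28: 35 each.
    N22: 50+35 = 85 > 70
    N25: 70+35 = 105 ≤ 150
    N27: 80+35 = 115 ≤ 140
    N28: 60+35 = 95 > 90
Round 2 — N22, N28 seize.
  N22 sheds 85 L/s to N20, N25, N27: 28 each (1 lost).
    N20: 110+28 = 138 > 130
    N25: 105+28 = 133 ≤ 150
    N27: 115+28 = 143 > 140
  N28 sheds 95 L/s to N20: 95 each.
    N20: 138+95 = 233 > 130
Round 3 — N20, N27 seize.
  N20 sheds 233 L/s to N19, N5: 116 each (1 lost).
    N19: 80+116 = 196 > 120
    N5: 140+116 = 256 > 160
  N27 sheds 143 L/s to N25: 143 each.
    N25: 133+143 = 276 > 150
Round 4 — N19, N25, N5 seize.
  N19 sheds 196 L/s: no online neighbours, lost.
  N25 sheds 276 L/s: no online neighbours, lost.
  N5 sheds 256 L/s: no online neighbours, lost.
No further seizures.

N19, N20, N22, N25, N26, N27, N28, N5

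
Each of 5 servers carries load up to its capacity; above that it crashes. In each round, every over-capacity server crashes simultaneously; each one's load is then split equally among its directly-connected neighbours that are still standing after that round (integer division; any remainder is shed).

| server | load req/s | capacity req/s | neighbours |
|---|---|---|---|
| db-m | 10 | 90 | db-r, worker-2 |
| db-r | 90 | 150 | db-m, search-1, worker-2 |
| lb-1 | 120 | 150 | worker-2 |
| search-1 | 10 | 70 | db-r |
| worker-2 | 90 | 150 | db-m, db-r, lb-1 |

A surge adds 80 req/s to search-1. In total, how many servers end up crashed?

Round 1 — search-1 at 90 > 70. search-1 crashes.
  search-1 sheds 90 req/s to db-r: 90 each.
    db-r: 90+90 = 180 > 150
Round 2 — db-r crashes.
  db-r sheds 180 req/s to db-m, worker-2: 90 each.
    db-m: 10+90 = 100 > 90
    worker-2: 90+90 = 180 > 150
Round 3 — db-m, worker-2 crash.
  db-m sheds 100 req/s: no online neighbours, lost.
  worker-2 sheds 180 req/s to lb-1: 180 each.
    lb-1: 120+180 = 300 > 150
Round 4 — lb-1 crashes.
  lb-1 sheds 300 req/s: no online neighbours, lost.
No further crashes.

5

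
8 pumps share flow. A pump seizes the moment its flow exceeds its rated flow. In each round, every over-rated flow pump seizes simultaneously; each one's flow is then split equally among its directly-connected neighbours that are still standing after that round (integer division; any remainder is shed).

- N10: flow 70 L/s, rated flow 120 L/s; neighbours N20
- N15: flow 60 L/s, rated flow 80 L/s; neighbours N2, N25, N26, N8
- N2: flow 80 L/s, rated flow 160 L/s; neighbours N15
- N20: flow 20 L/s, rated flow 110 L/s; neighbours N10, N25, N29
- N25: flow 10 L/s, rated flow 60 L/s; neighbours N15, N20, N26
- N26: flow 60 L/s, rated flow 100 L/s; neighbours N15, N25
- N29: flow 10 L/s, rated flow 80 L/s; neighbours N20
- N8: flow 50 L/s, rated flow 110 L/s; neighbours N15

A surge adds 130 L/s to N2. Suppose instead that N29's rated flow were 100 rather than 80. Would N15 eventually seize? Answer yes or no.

yes

With N29's rated flow at 100:
Round 1 — N2 at 210 > 160. N2 seizes.
  N2 sheds 210 L/s to N15: 210 each.
    N15: 60+210 = 270 > 80
Round 2 — N15 seizes.
  N15 sheds 270 L/s to N25, N26, N8: 90 each.
    N25: 10+90 = 100 > 60
    N26: 60+90 = 150 > 100
    N8: 50+90 = 140 > 110
Round 3 — N25, N26, N8 seize.
  N25 sheds 100 L/s to N20: 100 each.
    N20: 20+100 = 120 > 110
  N26 sheds 150 L/s: no online neighbours, lost.
  N8 sheds 140 L/s: no online neighbours, lost.
Round 4 — N20 seizes.
  N20 sheds 120 L/s to N10, N29: 60 each.
    N10: 70+60 = 130 > 120
    N29: 10+60 = 70 ≤ 100
Round 5 — N10 seizes.
  N10 sheds 130 L/s: no online neighbours, lost.
No further seizures.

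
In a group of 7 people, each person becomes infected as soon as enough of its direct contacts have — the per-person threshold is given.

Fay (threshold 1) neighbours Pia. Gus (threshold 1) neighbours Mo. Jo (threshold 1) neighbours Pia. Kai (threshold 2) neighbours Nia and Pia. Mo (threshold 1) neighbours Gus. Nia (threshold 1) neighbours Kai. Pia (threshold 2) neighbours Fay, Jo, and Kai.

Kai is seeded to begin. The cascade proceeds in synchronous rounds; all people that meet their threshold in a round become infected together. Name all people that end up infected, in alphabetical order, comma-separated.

Round 1 — Kai becomes infected (initial).
Round 2 — checking thresholds:
  Nia: 1 of 1 neighbours ≥ 1, becomes infected.
  Pia: 1 of 3 neighbours < 2, below threshold.
Round 3 — no new infections; cascade stops.

Kai, Nia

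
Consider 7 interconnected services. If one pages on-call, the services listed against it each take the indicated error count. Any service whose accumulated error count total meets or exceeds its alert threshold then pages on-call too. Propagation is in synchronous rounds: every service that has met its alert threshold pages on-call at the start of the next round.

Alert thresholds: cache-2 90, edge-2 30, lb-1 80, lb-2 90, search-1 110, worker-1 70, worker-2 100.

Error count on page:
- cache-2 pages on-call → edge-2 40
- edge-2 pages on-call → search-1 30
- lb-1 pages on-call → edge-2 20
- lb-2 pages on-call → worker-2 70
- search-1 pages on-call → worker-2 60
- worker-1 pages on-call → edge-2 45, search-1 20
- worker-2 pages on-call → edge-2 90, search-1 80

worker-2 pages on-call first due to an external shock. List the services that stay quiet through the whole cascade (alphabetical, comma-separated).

cache-2, lb-1, lb-2, worker-1

Round 1 — worker-2 pages on-call (initial).
  edge-2: +90 → 90 ≥ 30
  search-1: +80 → 80 < 110
Round 2 — edge-2 pages on-call.
  search-1: +30 → 110 ≥ 110
Round 3 — search-1 pages on-call.
No further pages.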